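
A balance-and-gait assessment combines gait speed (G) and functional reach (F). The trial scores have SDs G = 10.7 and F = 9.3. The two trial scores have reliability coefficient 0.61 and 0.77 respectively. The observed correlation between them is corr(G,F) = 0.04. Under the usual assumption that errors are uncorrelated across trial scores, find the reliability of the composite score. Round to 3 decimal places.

Var(G+F) = 10.7² + 9.3² + 2·[10.7·9.3·0.04] = 200.98 + 7.9608 = 208.941.
Under uncorrelated errors the observed covariances equal the true-score covariances, so only the own-variance terms attenuate.
True-score variance = [10.7²·0.61 + 9.3²·0.77] + 7.9608 = 136.436 + 7.9608 = 144.397.
Reliability = 144.397 / 208.941 = 0.691.

0.691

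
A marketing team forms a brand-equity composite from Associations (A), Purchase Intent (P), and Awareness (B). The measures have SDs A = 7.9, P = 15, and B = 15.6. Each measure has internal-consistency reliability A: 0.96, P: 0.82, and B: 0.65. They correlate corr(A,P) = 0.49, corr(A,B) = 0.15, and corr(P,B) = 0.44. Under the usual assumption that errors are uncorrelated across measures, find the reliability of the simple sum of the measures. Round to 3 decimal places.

0.856

Var(A+P+B) = 7.9² + 15² + 15.6² + 2·[7.9·15·0.49 + 7.9·15.6·0.15 + 15·15.6·0.44] = 530.77 + 359.022 = 889.792.
With uncorrelated errors the cross-covariances are all true-score covariance, so they carry over unchanged; only the diagonal terms shrink to ρᵢσᵢ².
True-score variance = [7.9²·0.96 + 15²·0.82 + 15.6²·0.65] + 359.022 = 402.598 + 359.022 = 761.62.
Reliability = 761.62 / 889.792 = 0.856.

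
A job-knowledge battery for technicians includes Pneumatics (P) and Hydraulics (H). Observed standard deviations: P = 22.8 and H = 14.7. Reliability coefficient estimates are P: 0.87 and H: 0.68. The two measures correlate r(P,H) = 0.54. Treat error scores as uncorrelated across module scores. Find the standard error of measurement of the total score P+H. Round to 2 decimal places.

11.69

Var(total) = 735.93 + 361.973 = 1097.9.
True-score variance = 599.202 + 361.973 = 961.175, so reliability = 0.8755.
Error variance = 1097.9 − 961.175 = 136.728; SEM = √136.728 = 11.69.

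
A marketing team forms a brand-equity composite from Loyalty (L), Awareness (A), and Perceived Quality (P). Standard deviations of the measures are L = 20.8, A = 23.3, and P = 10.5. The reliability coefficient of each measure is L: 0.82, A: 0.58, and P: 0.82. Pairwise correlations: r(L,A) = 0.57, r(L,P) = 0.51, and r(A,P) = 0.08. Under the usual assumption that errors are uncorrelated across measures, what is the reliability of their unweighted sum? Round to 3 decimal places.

Var(L+A+P) = 20.8² + 23.3² + 10.5² + 2·[20.8·23.3·0.57 + 20.8·10.5·0.51 + 23.3·10.5·0.08] = 1085.78 + 814.402 = 1900.18.
Because errors are independent across components, Cov(Tᵢ,Tⱼ) = Cov(Xᵢ,Xⱼ); the off-diagonal part of the true-score variance is the same as above.
True-score variance = [20.8²·0.82 + 23.3²·0.58 + 10.5²·0.82] + 814.402 = 760.046 + 814.402 = 1574.45.
Reliability = 1574.45 / 1900.18 = 0.829.

0.829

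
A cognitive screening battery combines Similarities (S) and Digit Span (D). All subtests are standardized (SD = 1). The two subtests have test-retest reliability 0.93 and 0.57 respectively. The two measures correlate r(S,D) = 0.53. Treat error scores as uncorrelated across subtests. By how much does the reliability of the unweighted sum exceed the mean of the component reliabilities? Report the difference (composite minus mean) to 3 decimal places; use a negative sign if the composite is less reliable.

0.087

Var(sum) = 2 + 1.06 = 3.06; true-score variance = 1.5 + 1.06 = 2.56; composite reliability = 0.8366.
Mean component reliability = 0.7500.
Difference = 0.8366 − 0.7500 = 0.087.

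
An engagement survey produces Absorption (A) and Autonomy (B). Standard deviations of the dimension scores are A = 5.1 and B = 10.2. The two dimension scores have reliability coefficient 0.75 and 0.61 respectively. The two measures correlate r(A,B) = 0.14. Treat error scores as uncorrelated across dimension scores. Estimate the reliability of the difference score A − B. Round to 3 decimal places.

0.592

Var(A−B) = 5.1² + 10.2² − 2·5.1·10.2·0.14 = 130.05 − 14.5656 = 115.484.
With uncorrelated errors the cross-covariances are all true-score covariance, so they carry over unchanged; only the diagonal terms shrink to ρᵢσᵢ².
True-score variance = [5.1²·0.75 + 10.2²·0.61] − 14.5656 = 82.9719 − 14.5656 = 68.4063.
Reliability = 68.4063 / 115.484 = 0.592.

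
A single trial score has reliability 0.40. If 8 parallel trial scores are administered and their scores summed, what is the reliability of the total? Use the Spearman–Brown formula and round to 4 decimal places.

0.8421

ρ_k = kρ / (1 + (k−1)ρ) = 8·0.40 / (1 + 7·0.40) = 3.200 / 3.800 = 0.8421.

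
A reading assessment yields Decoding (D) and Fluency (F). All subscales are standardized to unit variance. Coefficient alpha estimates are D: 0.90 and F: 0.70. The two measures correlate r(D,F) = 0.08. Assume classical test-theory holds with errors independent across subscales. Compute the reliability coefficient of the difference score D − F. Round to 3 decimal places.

0.783

Var(D−F) = 1 + 1 − 2·0.08 = 2 − 0.16 = 1.84.
With uncorrelated errors the cross-covariances are all true-score covariance, so they carry over unchanged; only the diagonal terms shrink to ρᵢσᵢ².
True-score variance = [0.90 + 0.70] − 0.16 = 1.6 − 0.16 = 1.44.
Reliability = 1.44 / 1.84 = 0.783.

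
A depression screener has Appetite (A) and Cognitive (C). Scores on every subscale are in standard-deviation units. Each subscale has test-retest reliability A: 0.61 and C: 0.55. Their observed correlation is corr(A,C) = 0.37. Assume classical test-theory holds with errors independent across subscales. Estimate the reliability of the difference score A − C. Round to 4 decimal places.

Var(A−C) = 1 + 1 − 2·0.37 = 2 − 0.74 = 1.26.
With uncorrelated errors the cross-covariances are all true-score covariance, so they carry over unchanged; only the diagonal terms shrink to ρᵢσᵢ².
True-score variance = [0.61 + 0.55] − 0.74 = 1.16 − 0.74 = 0.42.
Reliability = 0.42 / 1.26 = 0.3333.

0.3333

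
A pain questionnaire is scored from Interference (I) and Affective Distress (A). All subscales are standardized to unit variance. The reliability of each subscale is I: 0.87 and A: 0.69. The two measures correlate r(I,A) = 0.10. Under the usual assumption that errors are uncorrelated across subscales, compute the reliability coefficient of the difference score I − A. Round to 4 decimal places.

0.7556

Var(I−A) = 1 + 1 − 2·0.10 = 2 − 0.2 = 1.8.
Under uncorrelated errors the observed covariances equal the true-score covariances, so only the own-variance terms attenuate.
True-score variance = [0.87 + 0.69] − 0.2 = 1.56 − 0.2 = 1.36.
Reliability = 1.36 / 1.8 = 0.7556.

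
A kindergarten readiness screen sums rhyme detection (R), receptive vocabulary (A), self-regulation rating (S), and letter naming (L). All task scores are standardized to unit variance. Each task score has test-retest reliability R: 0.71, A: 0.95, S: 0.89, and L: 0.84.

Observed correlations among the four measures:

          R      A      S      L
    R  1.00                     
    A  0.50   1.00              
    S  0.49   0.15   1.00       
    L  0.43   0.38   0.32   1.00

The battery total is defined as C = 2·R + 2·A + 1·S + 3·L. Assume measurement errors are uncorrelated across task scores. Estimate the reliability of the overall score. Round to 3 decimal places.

Var(C) = 2² + 2² + 1 + 3² + 2·[4·0.50 + 2·0.49 + 6·0.43 + 2·0.15 + 6·0.38 + 3·0.32] = 18 + 18.2 = 36.2.
Because errors are independent across components, Cov(Tᵢ,Tⱼ) = Cov(Xᵢ,Xⱼ); the off-diagonal part of the true-score variance is the same as above.
True-score variance = [2²·0.71 + 2²·0.95 + 0.89 + 3²·0.84] + 18.2 = 15.09 + 18.2 = 33.29.
Reliability = 33.29 / 36.2 = 0.920.

0.920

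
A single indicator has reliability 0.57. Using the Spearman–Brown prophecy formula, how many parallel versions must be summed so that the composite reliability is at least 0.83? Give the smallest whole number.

4

k ≥ ρ*(1−ρ₁)/(ρ₁(1−ρ*)) = 0.83·0.43 / (0.57·0.17) = 3.683.
Smallest integer k = 4.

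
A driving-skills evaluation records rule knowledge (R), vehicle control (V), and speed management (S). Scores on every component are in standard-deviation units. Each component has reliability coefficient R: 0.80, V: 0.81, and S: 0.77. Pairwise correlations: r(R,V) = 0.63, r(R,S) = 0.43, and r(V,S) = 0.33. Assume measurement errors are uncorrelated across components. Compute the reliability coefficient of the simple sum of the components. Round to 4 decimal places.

Var(R+V+S) = 3 + 2·[0.63 + 0.43 + 0.33] = 3 + 2.78 = 5.78.
Under uncorrelated errors the observed covariances equal the true-score covariances, so only the own-variance terms attenuate.
True-score variance = [0.80 + 0.81 + 0.77] + 2.78 = 2.38 + 2.78 = 5.16.
Reliability = 5.16 / 5.78 = 0.8927.

0.8927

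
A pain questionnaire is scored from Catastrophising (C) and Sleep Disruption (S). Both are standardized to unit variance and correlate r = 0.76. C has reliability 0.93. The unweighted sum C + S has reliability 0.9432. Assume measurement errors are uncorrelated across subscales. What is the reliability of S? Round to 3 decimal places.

Var(C+S) = 2 + 2·0.76 = 3.520.
True-score variance = ρ_C + ρ_S + 2·0.76, so 0.9432 = (0.93 + ρ_S + 1.52) / 3.520.
ρ_S = 0.9432·3.520 − 0.93 − 1.52 = 0.870.

0.870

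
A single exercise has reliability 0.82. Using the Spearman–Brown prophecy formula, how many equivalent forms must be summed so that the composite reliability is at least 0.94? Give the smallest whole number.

4

k ≥ ρ*(1−ρ₁)/(ρ₁(1−ρ*)) = 0.94·0.18 / (0.82·0.06) = 3.439.
Smallest integer k = 4.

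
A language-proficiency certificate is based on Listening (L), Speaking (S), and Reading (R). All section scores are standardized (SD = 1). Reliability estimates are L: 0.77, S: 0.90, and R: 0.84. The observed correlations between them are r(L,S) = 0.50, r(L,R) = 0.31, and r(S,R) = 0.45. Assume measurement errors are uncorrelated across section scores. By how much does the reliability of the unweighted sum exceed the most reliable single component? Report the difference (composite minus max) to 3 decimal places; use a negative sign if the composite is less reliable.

0.011

Var(sum) = 3 + 2.52 = 5.52; true-score variance = 2.51 + 2.52 = 5.03; composite reliability = 0.9112.
Max component reliability = 0.9000.
Difference = 0.9112 − 0.9000 = 0.011.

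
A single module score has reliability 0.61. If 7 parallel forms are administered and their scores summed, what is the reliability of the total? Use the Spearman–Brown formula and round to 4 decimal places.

0.9163

ρ_k = kρ / (1 + (k−1)ρ) = 7·0.61 / (1 + 6·0.61) = 4.270 / 4.660 = 0.9163.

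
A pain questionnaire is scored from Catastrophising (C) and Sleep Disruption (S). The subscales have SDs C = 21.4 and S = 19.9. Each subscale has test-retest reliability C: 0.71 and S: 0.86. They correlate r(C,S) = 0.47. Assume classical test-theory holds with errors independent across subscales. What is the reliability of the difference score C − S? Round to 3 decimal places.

Var(C−S) = 21.4² + 19.9² − 2·21.4·19.9·0.47 = 853.97 − 400.308 = 453.662.
Under uncorrelated errors the observed covariances equal the true-score covariances, so only the own-variance terms attenuate.
True-score variance = [21.4²·0.71 + 19.9²·0.86] − 400.308 = 665.72 − 400.308 = 265.412.
Reliability = 265.412 / 453.662 = 0.585.

0.585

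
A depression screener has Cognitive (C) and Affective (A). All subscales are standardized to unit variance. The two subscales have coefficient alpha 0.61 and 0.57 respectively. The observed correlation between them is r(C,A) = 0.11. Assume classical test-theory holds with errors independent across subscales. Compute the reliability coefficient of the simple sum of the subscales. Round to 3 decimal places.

Var(C+A) = 2 + 2·[0.11] = 2 + 0.22 = 2.22.
With uncorrelated errors the cross-covariances are all true-score covariance, so they carry over unchanged; only the diagonal terms shrink to ρᵢσᵢ².
True-score variance = [0.61 + 0.57] + 0.22 = 1.18 + 0.22 = 1.4.
Reliability = 1.4 / 2.22 = 0.631.

0.631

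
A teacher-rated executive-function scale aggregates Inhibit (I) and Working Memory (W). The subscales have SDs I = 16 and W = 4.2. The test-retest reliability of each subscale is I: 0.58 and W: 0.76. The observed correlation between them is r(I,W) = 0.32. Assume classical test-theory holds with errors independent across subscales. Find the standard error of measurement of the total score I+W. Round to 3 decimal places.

10.571

Var(total) = 273.64 + 43.008 = 316.648.
True-score variance = 161.886 + 43.008 = 204.894, so reliability = 0.6471.
Error variance = 316.648 − 204.894 = 111.754; SEM = √111.754 = 10.571.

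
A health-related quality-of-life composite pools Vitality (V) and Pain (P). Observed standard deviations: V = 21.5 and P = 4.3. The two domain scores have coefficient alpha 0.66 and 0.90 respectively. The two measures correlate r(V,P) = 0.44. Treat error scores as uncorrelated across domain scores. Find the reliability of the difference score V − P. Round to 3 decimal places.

Var(V−P) = 21.5² + 4.3² − 2·21.5·4.3·0.44 = 480.74 − 81.356 = 399.384.
Because errors are independent across components, Cov(Tᵢ,Tⱼ) = Cov(Xᵢ,Xⱼ); the off-diagonal part of the true-score variance is the same as above.
True-score variance = [21.5²·0.66 + 4.3²·0.90] − 81.356 = 321.726 − 81.356 = 240.37.
Reliability = 240.37 / 399.384 = 0.602.

0.602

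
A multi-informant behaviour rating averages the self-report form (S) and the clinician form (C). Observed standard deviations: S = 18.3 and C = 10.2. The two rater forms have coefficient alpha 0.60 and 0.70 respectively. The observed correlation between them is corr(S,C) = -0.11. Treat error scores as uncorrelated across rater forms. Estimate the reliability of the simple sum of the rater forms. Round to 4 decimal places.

0.5849

Var(S+C) = 18.3² + 10.2² + 2·[18.3·10.2·(-0.11)] = 438.93 − 41.0652 = 397.865.
Because errors are independent across components, Cov(Tᵢ,Tⱼ) = Cov(Xᵢ,Xⱼ); the off-diagonal part of the true-score variance is the same as above.
True-score variance = [18.3²·0.60 + 10.2²·0.70] − 41.0652 = 273.762 − 41.0652 = 232.697.
Reliability = 232.697 / 397.865 = 0.5849.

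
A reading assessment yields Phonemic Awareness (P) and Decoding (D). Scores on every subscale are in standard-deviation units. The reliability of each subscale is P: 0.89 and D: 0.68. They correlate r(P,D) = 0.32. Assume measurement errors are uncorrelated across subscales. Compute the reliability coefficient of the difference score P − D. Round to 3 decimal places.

Var(P−D) = 1 + 1 − 2·0.32 = 2 − 0.64 = 1.36.
Because errors are independent across components, Cov(Tᵢ,Tⱼ) = Cov(Xᵢ,Xⱼ); the off-diagonal part of the true-score variance is the same as above.
True-score variance = [0.89 + 0.68] − 0.64 = 1.57 − 0.64 = 0.93.
Reliability = 0.93 / 1.36 = 0.684.

0.684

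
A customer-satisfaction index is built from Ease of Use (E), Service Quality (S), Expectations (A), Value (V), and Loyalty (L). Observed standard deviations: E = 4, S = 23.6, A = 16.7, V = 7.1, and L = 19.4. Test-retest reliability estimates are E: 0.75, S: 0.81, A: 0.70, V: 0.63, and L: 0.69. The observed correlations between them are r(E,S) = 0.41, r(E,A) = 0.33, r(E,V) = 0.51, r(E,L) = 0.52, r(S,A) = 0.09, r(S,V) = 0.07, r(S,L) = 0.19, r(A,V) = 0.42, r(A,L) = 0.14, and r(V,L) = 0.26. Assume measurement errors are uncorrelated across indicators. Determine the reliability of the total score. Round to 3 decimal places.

0.839

Var(E+S+A+V+L) = 4² + 23.6² + 16.7² + 7.1² + 19.4² + 2·[4·23.6·0.41 + 4·16.7·0.33 + 4·7.1·0.51 + 4·19.4·0.52 + 23.6·16.7·0.09 + 23.6·7.1·0.07 + 23.6·19.4·0.19 + 16.7·7.1·0.42 + 16.7·19.4·0.14 + 7.1·19.4·0.26] = 1278.62 + 761.485 = 2040.11.
Because errors are independent across components, Cov(Tᵢ,Tⱼ) = Cov(Xᵢ,Xⱼ); the off-diagonal part of the true-score variance is the same as above.
True-score variance = [4²·0.75 + 23.6²·0.81 + 16.7²·0.70 + 7.1²·0.63 + 19.4²·0.69] + 761.485 = 949.807 + 761.485 = 1711.29.
Reliability = 1711.29 / 2040.11 = 0.839.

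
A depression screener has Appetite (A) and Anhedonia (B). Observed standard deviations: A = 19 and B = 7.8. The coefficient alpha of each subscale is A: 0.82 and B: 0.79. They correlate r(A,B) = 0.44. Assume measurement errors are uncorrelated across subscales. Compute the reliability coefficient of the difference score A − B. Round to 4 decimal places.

0.7332

Var(A−B) = 19² + 7.8² − 2·19·7.8·0.44 = 421.84 − 130.416 = 291.424.
Because errors are independent across components, Cov(Tᵢ,Tⱼ) = Cov(Xᵢ,Xⱼ); the off-diagonal part of the true-score variance is the same as above.
True-score variance = [19²·0.82 + 7.8²·0.79] − 130.416 = 344.084 − 130.416 = 213.668.
Reliability = 213.668 / 291.424 = 0.7332.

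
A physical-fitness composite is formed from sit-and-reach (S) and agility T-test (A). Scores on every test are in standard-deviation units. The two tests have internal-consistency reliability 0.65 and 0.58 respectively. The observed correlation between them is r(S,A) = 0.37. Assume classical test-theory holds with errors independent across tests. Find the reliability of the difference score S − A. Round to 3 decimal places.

0.389

Var(S−A) = 1 + 1 − 2·0.37 = 2 − 0.74 = 1.26.
With uncorrelated errors the cross-covariances are all true-score covariance, so they carry over unchanged; only the diagonal terms shrink to ρᵢσᵢ².
True-score variance = [0.65 + 0.58] − 0.74 = 1.23 − 0.74 = 0.49.
Reliability = 0.49 / 1.26 = 0.389.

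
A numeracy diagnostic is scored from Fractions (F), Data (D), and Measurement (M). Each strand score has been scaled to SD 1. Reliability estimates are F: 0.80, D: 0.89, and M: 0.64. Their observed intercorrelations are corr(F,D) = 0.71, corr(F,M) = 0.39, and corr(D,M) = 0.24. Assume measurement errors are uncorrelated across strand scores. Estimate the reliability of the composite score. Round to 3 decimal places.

0.882

Var(F+D+M) = 3 + 2·[0.71 + 0.39 + 0.24] = 3 + 2.68 = 5.68.
Under uncorrelated errors the observed covariances equal the true-score covariances, so only the own-variance terms attenuate.
True-score variance = [0.80 + 0.89 + 0.64] + 2.68 = 2.33 + 2.68 = 5.01.
Reliability = 5.01 / 5.68 = 0.882.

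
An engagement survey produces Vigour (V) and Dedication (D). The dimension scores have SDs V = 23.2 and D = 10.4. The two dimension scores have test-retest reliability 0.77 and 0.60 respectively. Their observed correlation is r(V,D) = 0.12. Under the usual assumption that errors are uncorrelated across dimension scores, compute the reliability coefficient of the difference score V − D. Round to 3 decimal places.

0.716

Var(V−D) = 23.2² + 10.4² − 2·23.2·10.4·0.12 = 646.4 − 57.9072 = 588.493.
Because errors are independent across components, Cov(Tᵢ,Tⱼ) = Cov(Xᵢ,Xⱼ); the off-diagonal part of the true-score variance is the same as above.
True-score variance = [23.2²·0.77 + 10.4²·0.60] − 57.9072 = 479.341 − 57.9072 = 421.434.
Reliability = 421.434 / 588.493 = 0.716.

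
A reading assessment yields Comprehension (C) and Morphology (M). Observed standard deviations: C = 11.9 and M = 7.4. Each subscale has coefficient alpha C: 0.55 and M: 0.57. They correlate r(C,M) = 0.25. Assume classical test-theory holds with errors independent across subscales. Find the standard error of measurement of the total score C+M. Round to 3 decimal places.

9.342

Var(total) = 196.37 + 44.03 = 240.4.
True-score variance = 109.099 + 44.03 = 153.129, so reliability = 0.6370.
Error variance = 240.4 − 153.129 = 87.2713; SEM = √87.2713 = 9.342.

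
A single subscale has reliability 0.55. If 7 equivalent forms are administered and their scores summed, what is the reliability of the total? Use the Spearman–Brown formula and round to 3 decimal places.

0.895

ρ_k = kρ / (1 + (k−1)ρ) = 7·0.55 / (1 + 6·0.55) = 3.850 / 4.300 = 0.895.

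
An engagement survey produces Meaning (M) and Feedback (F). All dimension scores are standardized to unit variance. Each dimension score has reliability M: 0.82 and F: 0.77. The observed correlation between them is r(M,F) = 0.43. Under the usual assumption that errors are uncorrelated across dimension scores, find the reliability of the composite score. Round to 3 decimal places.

0.857

Var(M+F) = 2 + 2·[0.43] = 2 + 0.86 = 2.86.
Because errors are independent across components, Cov(Tᵢ,Tⱼ) = Cov(Xᵢ,Xⱼ); the off-diagonal part of the true-score variance is the same as above.
True-score variance = [0.82 + 0.77] + 0.86 = 1.59 + 0.86 = 2.45.
Reliability = 2.45 / 2.86 = 0.857.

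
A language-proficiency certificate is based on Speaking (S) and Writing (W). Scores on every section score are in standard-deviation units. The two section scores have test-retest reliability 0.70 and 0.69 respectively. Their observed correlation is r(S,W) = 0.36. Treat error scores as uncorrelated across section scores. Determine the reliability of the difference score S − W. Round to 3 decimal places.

0.523

Var(S−W) = 1 + 1 − 2·0.36 = 2 − 0.72 = 1.28.
With uncorrelated errors the cross-covariances are all true-score covariance, so they carry over unchanged; only the diagonal terms shrink to ρᵢσᵢ².
True-score variance = [0.70 + 0.69] − 0.72 = 1.39 − 0.72 = 0.67.
Reliability = 0.67 / 1.28 = 0.523.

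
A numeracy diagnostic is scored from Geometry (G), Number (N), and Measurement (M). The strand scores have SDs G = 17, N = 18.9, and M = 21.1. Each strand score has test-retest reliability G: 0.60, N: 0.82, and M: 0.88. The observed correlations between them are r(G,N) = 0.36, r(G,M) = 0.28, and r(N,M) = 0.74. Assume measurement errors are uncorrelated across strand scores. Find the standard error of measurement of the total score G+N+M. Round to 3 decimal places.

Var(total) = 1091.42 + 1022.42 = 2113.84.
True-score variance = 858.097 + 1022.42 = 1880.51, so reliability = 0.8896.
Error variance = 2113.84 − 1880.51 = 233.323; SEM = √233.323 = 15.275.

15.275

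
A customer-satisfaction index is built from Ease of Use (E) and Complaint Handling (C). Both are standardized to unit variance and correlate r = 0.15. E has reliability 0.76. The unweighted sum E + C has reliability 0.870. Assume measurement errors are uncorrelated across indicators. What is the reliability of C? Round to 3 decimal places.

Var(E+C) = 2 + 2·0.15 = 2.300.
True-score variance = ρ_E + ρ_C + 2·0.15, so 0.870 = (0.76 + ρ_C + 0.30) / 2.300.
ρ_C = 0.870·2.300 − 0.76 − 0.30 = 0.941.

0.941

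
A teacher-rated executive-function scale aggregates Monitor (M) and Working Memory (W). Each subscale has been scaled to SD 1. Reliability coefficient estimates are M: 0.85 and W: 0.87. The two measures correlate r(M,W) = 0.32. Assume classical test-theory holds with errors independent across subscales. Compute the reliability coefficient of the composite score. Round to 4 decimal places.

0.8939

Var(M+W) = 2 + 2·[0.32] = 2 + 0.64 = 2.64.
With uncorrelated errors the cross-covariances are all true-score covariance, so they carry over unchanged; only the diagonal terms shrink to ρᵢσᵢ².
True-score variance = [0.85 + 0.87] + 0.64 = 1.72 + 0.64 = 2.36.
Reliability = 2.36 / 2.64 = 0.8939.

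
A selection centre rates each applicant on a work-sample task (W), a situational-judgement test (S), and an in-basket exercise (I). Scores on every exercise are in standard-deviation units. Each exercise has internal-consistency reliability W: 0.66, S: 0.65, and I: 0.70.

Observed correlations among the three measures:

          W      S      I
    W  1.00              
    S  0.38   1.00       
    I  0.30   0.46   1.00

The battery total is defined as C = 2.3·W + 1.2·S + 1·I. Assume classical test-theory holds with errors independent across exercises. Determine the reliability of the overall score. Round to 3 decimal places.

Var(C) = 2.3² + 1.2² + 1 + 2·[2.76·0.38 + 2.3·0.30 + 1.2·0.46] = 7.73 + 4.5816 = 12.3116.
Under uncorrelated errors the observed covariances equal the true-score covariances, so only the own-variance terms attenuate.
True-score variance = [2.3²·0.66 + 1.2²·0.65 + 0.70] + 4.5816 = 5.1274 + 4.5816 = 9.709.
Reliability = 9.709 / 12.3116 = 0.789.

0.789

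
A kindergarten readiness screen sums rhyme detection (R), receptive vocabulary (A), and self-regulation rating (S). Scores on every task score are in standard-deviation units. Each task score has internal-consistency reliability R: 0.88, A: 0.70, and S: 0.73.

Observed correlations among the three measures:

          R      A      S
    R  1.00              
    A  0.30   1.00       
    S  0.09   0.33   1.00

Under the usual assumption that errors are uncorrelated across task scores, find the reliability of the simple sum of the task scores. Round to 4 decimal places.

0.8446

Var(R+A+S) = 3 + 2·[0.30 + 0.09 + 0.33] = 3 + 1.44 = 4.44.
With uncorrelated errors the cross-covariances are all true-score covariance, so they carry over unchanged; only the diagonal terms shrink to ρᵢσᵢ².
True-score variance = [0.88 + 0.70 + 0.73] + 1.44 = 2.31 + 1.44 = 3.75.
Reliability = 3.75 / 4.44 = 0.8446.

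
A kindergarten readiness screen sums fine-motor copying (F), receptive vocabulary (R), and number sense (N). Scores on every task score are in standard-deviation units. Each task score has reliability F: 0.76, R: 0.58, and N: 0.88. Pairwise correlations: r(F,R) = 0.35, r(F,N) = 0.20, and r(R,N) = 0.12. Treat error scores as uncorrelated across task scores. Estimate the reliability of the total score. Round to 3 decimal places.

Var(F+R+N) = 3 + 2·[0.35 + 0.20 + 0.12] = 3 + 1.34 = 4.34.
Because errors are independent across components, Cov(Tᵢ,Tⱼ) = Cov(Xᵢ,Xⱼ); the off-diagonal part of the true-score variance is the same as above.
True-score variance = [0.76 + 0.58 + 0.88] + 1.34 = 2.22 + 1.34 = 3.56.
Reliability = 3.56 / 4.34 = 0.820.

0.820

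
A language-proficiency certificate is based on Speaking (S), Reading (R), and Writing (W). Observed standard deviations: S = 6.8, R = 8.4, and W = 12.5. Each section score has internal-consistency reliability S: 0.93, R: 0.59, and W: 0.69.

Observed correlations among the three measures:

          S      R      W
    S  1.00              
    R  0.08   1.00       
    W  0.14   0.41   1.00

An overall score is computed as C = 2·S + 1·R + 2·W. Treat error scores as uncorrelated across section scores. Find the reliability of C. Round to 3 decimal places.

Var(C) = 2²·6.8² + 8.4² + 2²·12.5² + 2·[2·6.8·8.4·0.08 + 4·6.8·12.5·0.14 + 2·8.4·12.5·0.41] = 880.52 + 285.678 = 1166.2.
Because errors are independent across components, Cov(Tᵢ,Tⱼ) = Cov(Xᵢ,Xⱼ); the off-diagonal part of the true-score variance is the same as above.
True-score variance = [2²·6.8²·0.93 + 8.4²·0.59 + 2²·12.5²·0.69] + 285.678 = 644.893 + 285.678 = 930.572.
Reliability = 930.572 / 1166.2 = 0.798.

0.798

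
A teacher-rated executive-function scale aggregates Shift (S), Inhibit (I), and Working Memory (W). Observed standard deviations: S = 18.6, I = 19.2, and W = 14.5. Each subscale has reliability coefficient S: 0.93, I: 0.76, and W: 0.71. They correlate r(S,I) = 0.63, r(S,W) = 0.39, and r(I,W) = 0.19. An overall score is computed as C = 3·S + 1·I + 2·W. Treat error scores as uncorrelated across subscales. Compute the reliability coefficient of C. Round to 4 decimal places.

0.9230

Var(C) = 3²·18.6² + 19.2² + 2²·14.5² + 2·[3·18.6·19.2·0.63 + 6·18.6·14.5·0.39 + 2·19.2·14.5·0.19] = 4323.28 + 2823.69 = 7146.97.
With uncorrelated errors the cross-covariances are all true-score covariance, so they carry over unchanged; only the diagonal terms shrink to ρᵢσᵢ².
True-score variance = [3²·18.6²·0.93 + 19.2²·0.76 + 2²·14.5²·0.71] + 2823.69 = 3772.96 + 2823.69 = 6596.66.
Reliability = 6596.66 / 7146.97 = 0.9230.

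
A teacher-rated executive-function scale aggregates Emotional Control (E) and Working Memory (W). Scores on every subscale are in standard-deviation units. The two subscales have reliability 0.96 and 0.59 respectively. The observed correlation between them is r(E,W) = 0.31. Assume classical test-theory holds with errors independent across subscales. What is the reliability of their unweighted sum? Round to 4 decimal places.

Var(E+W) = 2 + 2·[0.31] = 2 + 0.62 = 2.62.
Under uncorrelated errors the observed covariances equal the true-score covariances, so only the own-variance terms attenuate.
True-score variance = [0.96 + 0.59] + 0.62 = 1.55 + 0.62 = 2.17.
Reliability = 2.17 / 2.62 = 0.8282.

0.8282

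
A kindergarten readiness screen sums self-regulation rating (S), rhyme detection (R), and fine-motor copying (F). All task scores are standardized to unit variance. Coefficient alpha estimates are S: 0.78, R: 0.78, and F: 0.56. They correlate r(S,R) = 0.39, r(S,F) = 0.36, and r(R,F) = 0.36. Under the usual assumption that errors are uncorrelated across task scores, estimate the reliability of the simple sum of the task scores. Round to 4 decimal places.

Var(S+R+F) = 3 + 2·[0.39 + 0.36 + 0.36] = 3 + 2.22 = 5.22.
Because errors are independent across components, Cov(Tᵢ,Tⱼ) = Cov(Xᵢ,Xⱼ); the off-diagonal part of the true-score variance is the same as above.
True-score variance = [0.78 + 0.78 + 0.56] + 2.22 = 2.12 + 2.22 = 4.34.
Reliability = 4.34 / 5.22 = 0.8314.

0.8314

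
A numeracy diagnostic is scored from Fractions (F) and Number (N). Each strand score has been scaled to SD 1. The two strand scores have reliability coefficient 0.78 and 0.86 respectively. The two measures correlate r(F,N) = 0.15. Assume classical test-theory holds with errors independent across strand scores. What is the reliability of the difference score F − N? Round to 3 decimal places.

0.788

Var(F−N) = 1 + 1 − 2·0.15 = 2 − 0.3 = 1.7.
Under uncorrelated errors the observed covariances equal the true-score covariances, so only the own-variance terms attenuate.
True-score variance = [0.78 + 0.86] − 0.3 = 1.64 − 0.3 = 1.34.
Reliability = 1.34 / 1.7 = 0.788.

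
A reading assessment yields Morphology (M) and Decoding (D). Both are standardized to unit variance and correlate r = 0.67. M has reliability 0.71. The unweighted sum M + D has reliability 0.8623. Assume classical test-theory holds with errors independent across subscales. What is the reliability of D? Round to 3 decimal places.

Var(M+D) = 2 + 2·0.67 = 3.340.
True-score variance = ρ_M + ρ_D + 2·0.67, so 0.8623 = (0.71 + ρ_D + 1.34) / 3.340.
ρ_D = 0.8623·3.340 − 0.71 − 1.34 = 0.830.

0.830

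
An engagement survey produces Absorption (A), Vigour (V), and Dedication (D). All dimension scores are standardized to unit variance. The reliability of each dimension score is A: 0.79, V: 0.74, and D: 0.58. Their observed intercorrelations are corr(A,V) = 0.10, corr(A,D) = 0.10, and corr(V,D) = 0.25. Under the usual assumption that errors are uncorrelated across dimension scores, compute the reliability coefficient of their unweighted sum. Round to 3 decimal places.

Var(A+V+D) = 3 + 2·[0.10 + 0.10 + 0.25] = 3 + 0.9 = 3.9.
Because errors are independent across components, Cov(Tᵢ,Tⱼ) = Cov(Xᵢ,Xⱼ); the off-diagonal part of the true-score variance is the same as above.
True-score variance = [0.79 + 0.74 + 0.58] + 0.9 = 2.11 + 0.9 = 3.01.
Reliability = 3.01 / 3.9 = 0.772.

0.772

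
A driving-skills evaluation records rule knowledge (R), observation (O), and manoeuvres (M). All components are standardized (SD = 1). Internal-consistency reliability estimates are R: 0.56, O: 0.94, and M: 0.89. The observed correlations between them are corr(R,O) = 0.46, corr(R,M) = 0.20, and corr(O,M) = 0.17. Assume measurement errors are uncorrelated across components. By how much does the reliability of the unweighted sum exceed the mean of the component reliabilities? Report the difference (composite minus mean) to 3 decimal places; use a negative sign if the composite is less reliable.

0.072

Var(sum) = 3 + 1.66 = 4.66; true-score variance = 2.39 + 1.66 = 4.05; composite reliability = 0.8691.
Mean component reliability = 0.7967.
Difference = 0.8691 − 0.7967 = 0.072.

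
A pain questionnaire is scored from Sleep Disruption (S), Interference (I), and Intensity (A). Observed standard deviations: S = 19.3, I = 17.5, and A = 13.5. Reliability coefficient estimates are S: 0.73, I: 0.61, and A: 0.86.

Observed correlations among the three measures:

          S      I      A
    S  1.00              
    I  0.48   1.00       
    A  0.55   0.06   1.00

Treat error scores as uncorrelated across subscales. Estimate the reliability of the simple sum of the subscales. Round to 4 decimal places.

0.8363

Var(S+I+A) = 19.3² + 17.5² + 13.5² + 2·[19.3·17.5·0.48 + 19.3·13.5·0.55 + 17.5·13.5·0.06] = 860.99 + 639.195 = 1500.18.
Under uncorrelated errors the observed covariances equal the true-score covariances, so only the own-variance terms attenuate.
True-score variance = [19.3²·0.73 + 17.5²·0.61 + 13.5²·0.86] + 639.195 = 615.465 + 639.195 = 1254.66.
Reliability = 1254.66 / 1500.18 = 0.8363.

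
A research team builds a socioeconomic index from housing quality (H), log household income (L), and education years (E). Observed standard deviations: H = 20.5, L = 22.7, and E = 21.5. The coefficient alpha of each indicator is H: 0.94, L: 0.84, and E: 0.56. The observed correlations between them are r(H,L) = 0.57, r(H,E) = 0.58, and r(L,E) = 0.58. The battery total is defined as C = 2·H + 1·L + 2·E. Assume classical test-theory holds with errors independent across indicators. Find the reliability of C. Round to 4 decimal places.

Var(C) = 2²·20.5² + 22.7² + 2²·21.5² + 2·[2·20.5·22.7·0.57 + 4·20.5·21.5·0.58 + 2·22.7·21.5·0.58] = 4045.29 + 4238.35 = 8283.64.
With uncorrelated errors the cross-covariances are all true-score covariance, so they carry over unchanged; only the diagonal terms shrink to ρᵢσᵢ².
True-score variance = [2²·20.5²·0.94 + 22.7²·0.84 + 2²·21.5²·0.56] + 4238.35 = 3048.42 + 4238.35 = 7286.78.
Reliability = 7286.78 / 8283.64 = 0.8797.

0.8797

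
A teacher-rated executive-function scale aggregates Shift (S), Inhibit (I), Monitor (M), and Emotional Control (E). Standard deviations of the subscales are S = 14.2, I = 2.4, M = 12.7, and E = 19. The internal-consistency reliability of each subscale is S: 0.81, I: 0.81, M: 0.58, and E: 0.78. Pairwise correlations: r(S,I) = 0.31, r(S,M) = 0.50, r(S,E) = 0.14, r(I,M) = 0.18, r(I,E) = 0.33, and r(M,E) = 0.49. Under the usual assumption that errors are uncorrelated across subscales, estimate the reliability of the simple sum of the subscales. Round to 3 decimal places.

Var(S+I+M+E) = 14.2² + 2.4² + 12.7² + 19² + 2·[14.2·2.4·0.31 + 14.2·12.7·0.50 + 14.2·19·0.14 + 2.4·12.7·0.18 + 2.4·19·0.33 + 12.7·19·0.49] = 729.69 + 554.556 = 1284.25.
Under uncorrelated errors the observed covariances equal the true-score covariances, so only the own-variance terms attenuate.
True-score variance = [14.2²·0.81 + 2.4²·0.81 + 12.7²·0.58 + 19²·0.78] + 554.556 = 543.122 + 554.556 = 1097.68.
Reliability = 1097.68 / 1284.25 = 0.855.

0.855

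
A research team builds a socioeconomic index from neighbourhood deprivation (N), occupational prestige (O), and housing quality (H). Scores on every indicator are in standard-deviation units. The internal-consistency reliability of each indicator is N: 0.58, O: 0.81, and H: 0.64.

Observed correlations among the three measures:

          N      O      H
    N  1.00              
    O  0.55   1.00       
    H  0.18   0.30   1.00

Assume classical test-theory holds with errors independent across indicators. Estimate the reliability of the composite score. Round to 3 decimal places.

Var(N+O+H) = 3 + 2·[0.55 + 0.18 + 0.30] = 3 + 2.06 = 5.06.
Under uncorrelated errors the observed covariances equal the true-score covariances, so only the own-variance terms attenuate.
True-score variance = [0.58 + 0.81 + 0.64] + 2.06 = 2.03 + 2.06 = 4.09.
Reliability = 4.09 / 5.06 = 0.808.

0.808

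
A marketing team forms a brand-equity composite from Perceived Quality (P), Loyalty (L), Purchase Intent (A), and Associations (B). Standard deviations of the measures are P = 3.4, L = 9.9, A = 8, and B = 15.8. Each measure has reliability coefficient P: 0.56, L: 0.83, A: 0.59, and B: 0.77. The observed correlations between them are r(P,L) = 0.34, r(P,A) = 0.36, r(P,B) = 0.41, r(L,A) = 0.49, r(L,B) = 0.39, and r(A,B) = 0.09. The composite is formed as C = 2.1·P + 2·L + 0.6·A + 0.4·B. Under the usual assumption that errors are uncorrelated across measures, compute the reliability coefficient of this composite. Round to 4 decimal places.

Var(C) = 2.1²·3.4² + 2²·9.9² + 0.6²·8² + 0.4²·15.8² + 2·[4.2·3.4·9.9·0.34 + 1.26·3.4·8·0.36 + 0.84·3.4·15.8·0.41 + 1.2·9.9·8·0.49 + 0.8·9.9·15.8·0.39 + 0.24·8·15.8·0.09] = 506.002 + 354.017 = 860.019.
Under uncorrelated errors the observed covariances equal the true-score covariances, so only the own-variance terms attenuate.
True-score variance = [2.1²·3.4²·0.56 + 2²·9.9²·0.83 + 0.6²·8²·0.59 + 0.4²·15.8²·0.77] + 354.017 = 398.291 + 354.017 = 752.308.
Reliability = 752.308 / 860.019 = 0.8748.

0.8748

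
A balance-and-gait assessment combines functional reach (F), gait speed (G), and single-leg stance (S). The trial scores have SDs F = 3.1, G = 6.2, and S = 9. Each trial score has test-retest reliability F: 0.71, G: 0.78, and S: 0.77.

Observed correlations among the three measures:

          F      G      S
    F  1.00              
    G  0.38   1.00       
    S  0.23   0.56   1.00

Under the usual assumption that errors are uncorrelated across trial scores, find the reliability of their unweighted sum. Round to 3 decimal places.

Var(F+G+S) = 3.1² + 6.2² + 9² + 2·[3.1·6.2·0.38 + 3.1·9·0.23 + 6.2·9·0.56] = 129.05 + 89.9372 = 218.987.
With uncorrelated errors the cross-covariances are all true-score covariance, so they carry over unchanged; only the diagonal terms shrink to ρᵢσᵢ².
True-score variance = [3.1²·0.71 + 6.2²·0.78 + 9²·0.77] + 89.9372 = 99.1763 + 89.9372 = 189.114.
Reliability = 189.114 / 218.987 = 0.864.

0.864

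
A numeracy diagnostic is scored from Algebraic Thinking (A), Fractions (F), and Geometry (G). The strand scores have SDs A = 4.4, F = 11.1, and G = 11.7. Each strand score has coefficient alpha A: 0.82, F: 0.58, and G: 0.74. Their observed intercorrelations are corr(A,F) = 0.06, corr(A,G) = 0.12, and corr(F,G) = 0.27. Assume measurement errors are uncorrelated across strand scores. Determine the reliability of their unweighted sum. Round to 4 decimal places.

0.7531

Var(A+F+G) = 4.4² + 11.1² + 11.7² + 2·[4.4·11.1·0.06 + 4.4·11.7·0.12 + 11.1·11.7·0.27] = 279.46 + 88.3458 = 367.806.
Because errors are independent across components, Cov(Tᵢ,Tⱼ) = Cov(Xᵢ,Xⱼ); the off-diagonal part of the true-score variance is the same as above.
True-score variance = [4.4²·0.82 + 11.1²·0.58 + 11.7²·0.74] + 88.3458 = 188.636 + 88.3458 = 276.981.
Reliability = 276.981 / 367.806 = 0.7531.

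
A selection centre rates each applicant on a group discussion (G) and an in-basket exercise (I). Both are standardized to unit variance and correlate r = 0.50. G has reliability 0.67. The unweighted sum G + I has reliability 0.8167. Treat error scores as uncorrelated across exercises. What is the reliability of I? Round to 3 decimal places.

0.780

Var(G+I) = 2 + 2·0.50 = 3.000.
True-score variance = ρ_G + ρ_I + 2·0.50, so 0.8167 = (0.67 + ρ_I + 1.00) / 3.000.
ρ_I = 0.8167·3.000 − 0.67 − 1.00 = 0.780.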